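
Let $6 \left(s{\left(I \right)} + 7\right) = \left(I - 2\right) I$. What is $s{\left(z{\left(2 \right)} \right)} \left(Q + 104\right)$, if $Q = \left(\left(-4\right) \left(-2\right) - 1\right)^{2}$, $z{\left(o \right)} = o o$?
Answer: $-867$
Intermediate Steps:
$z{\left(o \right)} = o^{2}$
$Q = 49$ ($Q = \left(8 - 1\right)^{2} = 7^{2} = 49$)
$s{\left(I \right)} = -7 + \frac{I \left(-2 + I\right)}{6}$ ($s{\left(I \right)} = -7 + \frac{\left(I - 2\right) I}{6} = -7 + \frac{\left(-2 + I\right) I}{6} = -7 + \frac{I \left(-2 + I\right)}{6}$)
$s{\left(z{\left(2 \right)} \right)} \left(Q + 104\right) = \left(-7 - \frac{2^{2}}{3} + \frac{\left(2^{2}\right)^{2}}{6}\right) \left(49 + 104\right) = \left(-7 - \frac{4}{3} + \frac{4^{2}}{6}\right) 153 = \left(-7 - \frac{4}{3} + \frac{1}{6} \cdot 16\right) 153 = \left(-7 - \frac{4}{3} + \frac{8}{3}\right) 153 = \left(- \frac{17}{3}\right) 153 = -867$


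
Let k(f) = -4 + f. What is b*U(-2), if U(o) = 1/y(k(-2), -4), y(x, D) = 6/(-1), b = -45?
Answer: 15/2 ≈ 7.5000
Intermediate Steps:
y(x, D) = -6 (y(x, D) = 6*(-1) = -6)
U(o) = -⅙ (U(o) = 1/(-6) = -⅙)
b*U(-2) = -45*(-⅙) = 15/2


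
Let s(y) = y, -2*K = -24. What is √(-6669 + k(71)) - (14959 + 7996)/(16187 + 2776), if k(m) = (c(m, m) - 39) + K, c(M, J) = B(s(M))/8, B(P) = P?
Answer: -22955/18963 + I*√106994/4 ≈ -1.2105 + 81.775*I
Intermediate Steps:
K = 12 (K = -½*(-24) = 12)
c(M, J) = M/8
k(m) = -27 + m/8 (k(m) = (m/8 - 39) + 12 = (-39 + m/8) + 12 = -27 + m/8)
√(-6669 + k(71)) - (14959 + 7996)/(16187 + 2776) = √(-6669 + (-27 + (⅛)*71)) - (14959 + 7996)/(16187 + 2776) = √(-6669 + (-27 + 71/8)) - 22955/18963 = √(-6669 - 145/8) - 22955/18963 = √(-53497/8) - 1*22955/18963 = I*√106994/4 - 22955/18963 = -22955/18963 + I*√106994/4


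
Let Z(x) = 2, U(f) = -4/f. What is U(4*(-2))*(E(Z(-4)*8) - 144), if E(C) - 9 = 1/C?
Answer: -2159/32 ≈ -67.469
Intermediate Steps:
E(C) = 9 + 1/C
U(4*(-2))*(E(Z(-4)*8) - 144) = (-4/(4*(-2)))*((9 + 1/(2*8)) - 144) = (-4/(-8))*((9 + 1/16) - 144) = (-4*(-⅛))*((9 + 1/16) - 144) = (145/16 - 144)/2 = (½)*(-2159/16) = -2159/32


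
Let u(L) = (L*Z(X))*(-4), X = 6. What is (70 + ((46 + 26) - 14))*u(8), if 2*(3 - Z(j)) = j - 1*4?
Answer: -8192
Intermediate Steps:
Z(j) = 5 - j/2 (Z(j) = 3 - (j - 1*4)/2 = 3 - (j - 4)/2 = 3 - (-4 + j)/2 = 3 + (2 - j/2) = 5 - j/2)
u(L) = -8*L (u(L) = (L*(5 - ½*6))*(-4) = (L*(5 - 3))*(-4) = (L*2)*(-4) = (2*L)*(-4) = -8*L)
(70 + ((46 + 26) - 14))*u(8) = (70 + ((46 + 26) - 14))*(-8*8) = (70 + (72 - 14))*(-64) = (70 + 58)*(-64) = 128*(-64) = -8192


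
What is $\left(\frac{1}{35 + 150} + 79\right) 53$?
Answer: $\frac{774648}{185} \approx 4187.3$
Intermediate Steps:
$\left(\frac{1}{35 + 150} + 79\right) 53 = \left(\frac{1}{185} + 79\right) 53 = \frac{14616}{185} \cdot 53 = \frac{774648}{185}$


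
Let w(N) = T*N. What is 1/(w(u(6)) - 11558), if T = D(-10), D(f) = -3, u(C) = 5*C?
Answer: -1/11648 ≈ -8.5852e-5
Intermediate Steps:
T = -3
w(N) = -3*N
1/(w(u(6)) - 11558) = 1/(-15*6 - 11558) = 1/(-3*30 - 11558) = 1/(-90 - 11558) = 1/(-11648) = -1/11648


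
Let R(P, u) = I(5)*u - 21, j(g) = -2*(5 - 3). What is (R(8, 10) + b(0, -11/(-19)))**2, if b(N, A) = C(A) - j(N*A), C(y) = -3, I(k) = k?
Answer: 900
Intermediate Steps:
j(g) = -4 (j(g) = -2*2 = -4)
R(P, u) = -21 + 5*u (R(P, u) = 5*u - 21 = -21 + 5*u)
b(N, A) = 1 (b(N, A) = -3 - 1*(-4) = -3 + 4 = 1)
(R(8, 10) + b(0, -11/(-19)))**2 = ((-21 + 5*10) + 1)**2 = ((-21 + 50) + 1)**2 = (29 + 1)**2 = 30**2 = 900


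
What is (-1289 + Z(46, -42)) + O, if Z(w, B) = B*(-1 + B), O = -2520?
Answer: -2003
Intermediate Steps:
(-1289 + Z(46, -42)) + O = (-1289 - 42*(-1 - 42)) - 2520 = (-1289 - 42*(-43)) - 2520 = (-1289 + 1806) - 2520 = 517 - 2520 = -2003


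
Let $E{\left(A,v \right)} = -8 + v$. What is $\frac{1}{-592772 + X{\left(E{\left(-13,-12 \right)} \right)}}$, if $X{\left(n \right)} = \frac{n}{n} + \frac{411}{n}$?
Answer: $- \frac{20}{11855831} \approx -1.6869 \cdot 10^{-6}$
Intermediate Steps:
$X{\left(n \right)} = 1 + \frac{411}{n}$
$\frac{1}{-592772 + X{\left(E{\left(-13,-12 \right)} \right)}} = \frac{1}{-592772 + \frac{411 - 20}{-8 - 12}} = \frac{1}{-592772 + \frac{411 - 20}{-20}} = \frac{1}{-592772 - \frac{391}{20}} = \frac{1}{- \frac{11855831}{20}} = - \frac{20}{11855831}$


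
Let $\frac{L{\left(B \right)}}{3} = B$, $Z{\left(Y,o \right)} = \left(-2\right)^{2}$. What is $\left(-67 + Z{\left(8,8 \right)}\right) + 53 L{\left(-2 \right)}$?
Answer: $-381$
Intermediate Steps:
$Z{\left(Y,o \right)} = 4$
$L{\left(B \right)} = 3 B$
$\left(-67 + Z{\left(8,8 \right)}\right) + 53 L{\left(-2 \right)} = \left(-67 + 4\right) + 53 \cdot 3 \left(-2\right) = -63 + 53 \left(-6\right) = -63 - 318 = -381$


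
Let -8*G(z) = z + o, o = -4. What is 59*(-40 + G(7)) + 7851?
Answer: 43751/8 ≈ 5468.9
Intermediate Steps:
G(z) = ½ - z/8 (G(z) = -(z - 4)/8 = -(-4 + z)/8 = ½ - z/8)
59*(-40 + G(7)) + 7851 = 59*(-40 + (½ - ⅛*7)) + 7851 = 59*(-40 + (½ - 7/8)) + 7851 = 59*(-40 - 3/8) + 7851 = 59*(-323/8) + 7851 = -19057/8 + 7851 = 43751/8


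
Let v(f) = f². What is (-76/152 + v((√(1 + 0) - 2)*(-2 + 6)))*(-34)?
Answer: -527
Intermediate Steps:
(-76/152 + v((√(1 + 0) - 2)*(-2 + 6)))*(-34) = (-76/152 + ((√(1 + 0) - 2)*(-2 + 6))²)*(-34) = (-76*1/152 + ((√1 - 2)*4)²)*(-34) = (-½ + ((1 - 2)*4)²)*(-34) = (-½ + (-1*4)²)*(-34) = (-½ + (-4)²)*(-34) = (-½ + 16)*(-34) = (31/2)*(-34) = -527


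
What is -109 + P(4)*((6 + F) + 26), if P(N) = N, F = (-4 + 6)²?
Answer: 35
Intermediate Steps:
F = 4 (F = 2² = 4)
-109 + P(4)*((6 + F) + 26) = -109 + 4*((6 + 4) + 26) = -109 + 4*(10 + 26) = -109 + 4*36 = -109 + 144 = 35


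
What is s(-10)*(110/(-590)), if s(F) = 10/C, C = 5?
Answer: -22/59 ≈ -0.37288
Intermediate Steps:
s(F) = 2 (s(F) = 10/5 = 10*(⅕) = 2)
s(-10)*(110/(-590)) = 2*(110/(-590)) = 2*(110*(-1/590)) = 2*(-11/59) = -22/59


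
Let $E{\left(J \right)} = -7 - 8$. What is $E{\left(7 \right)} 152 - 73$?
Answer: $-2353$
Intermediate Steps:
$E{\left(J \right)} = -15$ ($E{\left(J \right)} = -7 - 8 = -15$)
$E{\left(7 \right)} 152 - 73 = \left(-15\right) 152 - 73 = -2280 - 73 = -2353$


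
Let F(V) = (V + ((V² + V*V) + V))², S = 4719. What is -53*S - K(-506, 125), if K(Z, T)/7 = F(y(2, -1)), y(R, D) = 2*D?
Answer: -250219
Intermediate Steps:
F(V) = (2*V + 2*V²)² (F(V) = (V + ((V² + V²) + V))² = (V + (2*V² + V))² = (V + (V + 2*V²))² = (2*V + 2*V²)²)
K(Z, T) = 112 (K(Z, T) = 7*(4*(2*(-1))²*(1 + 2*(-1))²) = 7*(4*(-2)²*(1 - 2)²) = 7*(4*4*(-1)²) = 7*(4*4*1) = 7*16 = 112)
-53*S - K(-506, 125) = -53*4719 - 1*112 = -250107 - 112 = -250219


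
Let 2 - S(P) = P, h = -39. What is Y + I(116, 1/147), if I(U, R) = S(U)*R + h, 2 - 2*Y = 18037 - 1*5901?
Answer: -299232/49 ≈ -6106.8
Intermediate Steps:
Y = -6067 (Y = 1 - (18037 - 1*5901)/2 = 1 - (18037 - 5901)/2 = 1 - ½*12136 = 1 - 6068 = -6067)
S(P) = 2 - P
I(U, R) = -39 + R*(2 - U) (I(U, R) = (2 - U)*R - 39 = R*(2 - U) - 39 = -39 + R*(2 - U))
Y + I(116, 1/147) = -6067 + (-39 - 1*(-2 + 116)/147) = -6067 + (-39 - 1*1/147*114) = -6067 + (-39 - 38/49) = -6067 - 1949/49 = -299232/49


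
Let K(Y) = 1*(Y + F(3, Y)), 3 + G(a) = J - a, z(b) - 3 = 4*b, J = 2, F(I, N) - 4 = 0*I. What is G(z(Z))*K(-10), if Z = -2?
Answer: -24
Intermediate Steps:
F(I, N) = 4 (F(I, N) = 4 + 0*I = 4 + 0 = 4)
z(b) = 3 + 4*b
G(a) = -1 - a (G(a) = -3 + (2 - a) = -1 - a)
K(Y) = 4 + Y (K(Y) = 1*(Y + 4) = 1*(4 + Y) = 4 + Y)
G(z(Z))*K(-10) = (-1 - (3 + 4*(-2)))*(4 - 10) = (-1 - (3 - 8))*(-6) = (-1 - 1*(-5))*(-6) = (-1 + 5)*(-6) = 4*(-6) = -24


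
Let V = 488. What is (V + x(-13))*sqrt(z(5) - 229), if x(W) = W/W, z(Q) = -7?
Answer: 978*I*sqrt(59) ≈ 7512.2*I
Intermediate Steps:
x(W) = 1
(V + x(-13))*sqrt(z(5) - 229) = (488 + 1)*sqrt(-7 - 229) = 489*sqrt(-236) = 489*(2*I*sqrt(59)) = 978*I*sqrt(59)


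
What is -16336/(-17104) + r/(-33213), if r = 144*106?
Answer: 5864419/11834899 ≈ 0.49552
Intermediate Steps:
r = 15264
-16336/(-17104) + r/(-33213) = -16336/(-17104) + 15264/(-33213) = -16336*(-1/17104) + 15264*(-1/33213) = 1021/1069 - 5088/11071 = 5864419/11834899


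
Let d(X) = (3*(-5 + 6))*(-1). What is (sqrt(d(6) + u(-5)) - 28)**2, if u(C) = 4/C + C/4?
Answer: (280 - I*sqrt(505))**2/100 ≈ 778.95 - 125.84*I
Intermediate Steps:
u(C) = 4/C + C/4 (u(C) = 4/C + C*(1/4) = 4/C + C/4)
d(X) = -3 (d(X) = (3*1)*(-1) = 3*(-1) = -3)
(sqrt(d(6) + u(-5)) - 28)**2 = (sqrt(-3 + (4/(-5) + (1/4)*(-5))) - 28)**2 = (sqrt(-3 + (4*(-1/5) - 5/4)) - 28)**2 = (sqrt(-3 + (-4/5 - 5/4)) - 28)**2 = (sqrt(-3 - 41/20) - 28)**2 = (sqrt(-101/20) - 28)**2 = (I*sqrt(505)/10 - 28)**2 = (-28 + I*sqrt(505)/10)**2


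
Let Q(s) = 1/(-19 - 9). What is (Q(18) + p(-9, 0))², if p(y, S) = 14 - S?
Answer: 152881/784 ≈ 195.00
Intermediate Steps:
Q(s) = -1/28 (Q(s) = 1/(-28) = -1/28)
(Q(18) + p(-9, 0))² = (-1/28 + (14 - 1*0))² = (-1/28 + (14 + 0))² = (-1/28 + 14)² = (391/28)² = 152881/784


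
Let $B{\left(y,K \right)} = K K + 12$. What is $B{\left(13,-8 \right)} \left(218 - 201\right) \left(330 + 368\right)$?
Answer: $901816$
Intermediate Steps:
$B{\left(y,K \right)} = 12 + K^{2}$ ($B{\left(y,K \right)} = K^{2} + 12 = 12 + K^{2}$)
$B{\left(13,-8 \right)} \left(218 - 201\right) \left(330 + 368\right) = \left(12 + \left(-8\right)^{2}\right) \left(218 - 201\right) \left(330 + 368\right) = \left(12 + 64\right) 17 \cdot 698 = 76 \cdot 11866 = 901816$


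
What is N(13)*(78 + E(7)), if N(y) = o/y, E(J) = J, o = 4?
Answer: 340/13 ≈ 26.154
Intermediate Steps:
N(y) = 4/y
N(13)*(78 + E(7)) = (4/13)*(78 + 7) = (4*(1/13))*85 = (4/13)*85 = 340/13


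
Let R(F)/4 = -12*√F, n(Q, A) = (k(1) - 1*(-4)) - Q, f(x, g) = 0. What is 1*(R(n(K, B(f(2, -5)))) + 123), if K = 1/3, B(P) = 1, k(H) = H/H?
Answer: 123 - 16*√42 ≈ 19.308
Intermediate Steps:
k(H) = 1
K = ⅓ ≈ 0.33333
n(Q, A) = 5 - Q (n(Q, A) = (1 - 1*(-4)) - Q = (1 + 4) - Q = 5 - Q)
R(F) = -48*√F (R(F) = 4*(-12*√F) = -48*√F)
1*(R(n(K, B(f(2, -5)))) + 123) = 1*(-48*√(5 - 1*⅓) + 123) = 1*(-48*√(5 - ⅓) + 123) = 1*(-16*√42 + 123) = 1*(123 - 16*√42) = 123 - 16*√42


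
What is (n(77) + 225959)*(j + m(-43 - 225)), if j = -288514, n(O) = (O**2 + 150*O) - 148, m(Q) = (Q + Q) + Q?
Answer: -70388176220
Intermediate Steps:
m(Q) = 3*Q (m(Q) = 2*Q + Q = 3*Q)
n(O) = -148 + O**2 + 150*O
(n(77) + 225959)*(j + m(-43 - 225)) = ((-148 + 77**2 + 150*77) + 225959)*(-288514 + 3*(-43 - 225)) = ((-148 + 5929 + 11550) + 225959)*(-288514 + 3*(-268)) = (17331 + 225959)*(-288514 - 804) = 243290*(-289318) = -70388176220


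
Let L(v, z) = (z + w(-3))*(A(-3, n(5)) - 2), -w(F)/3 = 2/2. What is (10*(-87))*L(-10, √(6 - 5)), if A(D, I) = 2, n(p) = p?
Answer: 0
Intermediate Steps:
w(F) = -3 (w(F) = -6/2 = -3*1 = -3)
L(v, z) = 0 (L(v, z) = (z - 3)*(2 - 2) = (-3 + z)*0 = 0)
(10*(-87))*L(-10, √(6 - 5)) = (10*(-87))*0 = -870*0 = 0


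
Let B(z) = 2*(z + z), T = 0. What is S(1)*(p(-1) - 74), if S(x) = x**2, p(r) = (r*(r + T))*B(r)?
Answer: -78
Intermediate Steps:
B(z) = 4*z (B(z) = 2*(2*z) = 4*z)
p(r) = 4*r**3 (p(r) = (r*(r + 0))*(4*r) = (r*r)*(4*r) = r**2*(4*r) = 4*r**3)
S(1)*(p(-1) - 74) = 1**2*(4*(-1)**3 - 74) = 1*(4*(-1) - 74) = 1*(-4 - 74) = 1*(-78) = -78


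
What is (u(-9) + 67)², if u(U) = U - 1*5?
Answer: 2809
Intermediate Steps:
u(U) = -5 + U (u(U) = U - 5 = -5 + U)
(u(-9) + 67)² = ((-5 - 9) + 67)² = (-14 + 67)² = 53² = 2809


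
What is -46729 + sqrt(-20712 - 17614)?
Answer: -46729 + I*sqrt(38326) ≈ -46729.0 + 195.77*I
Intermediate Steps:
-46729 + sqrt(-20712 - 17614) = -46729 + sqrt(-38326) = -46729 + I*sqrt(38326)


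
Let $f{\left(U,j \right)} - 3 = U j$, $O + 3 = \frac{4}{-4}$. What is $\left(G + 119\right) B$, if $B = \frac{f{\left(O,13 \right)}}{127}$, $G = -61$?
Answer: $- \frac{2842}{127} \approx -22.378$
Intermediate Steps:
$O = -4$ ($O = -3 + \frac{4}{-4} = -3 + 4 \left(- \frac{1}{4}\right) = -3 - 1 = -4$)
$f{\left(U,j \right)} = 3 + U j$
$B = - \frac{49}{127}$ ($B = \frac{3 - 52}{127} = \left(3 - 52\right) \frac{1}{127} = \left(-49\right) \frac{1}{127} = - \frac{49}{127} \approx -0.38583$)
$\left(G + 119\right) B = \left(-61 + 119\right) \left(- \frac{49}{127}\right) = 58 \left(- \frac{49}{127}\right) = - \frac{2842}{127}$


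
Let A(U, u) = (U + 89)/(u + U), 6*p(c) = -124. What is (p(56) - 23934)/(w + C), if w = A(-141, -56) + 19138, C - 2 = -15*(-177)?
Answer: -14157208/12881001 ≈ -1.0991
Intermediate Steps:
p(c) = -62/3 (p(c) = (⅙)*(-124) = -62/3)
C = 2657 (C = 2 - 15*(-177) = 2 + 2655 = 2657)
A(U, u) = (89 + U)/(U + u)
w = 3770238/197 (w = (89 - 141)/(-141 - 56) + 19138 = -52/(-197) + 19138 = -1/197*(-52) + 19138 = 52/197 + 19138 = 3770238/197 ≈ 19138.)
(p(56) - 23934)/(w + C) = (-62/3 - 23934)/(3770238/197 + 2657) = -71864/(3*4293667/197) = -71864/3*197/4293667 = -14157208/12881001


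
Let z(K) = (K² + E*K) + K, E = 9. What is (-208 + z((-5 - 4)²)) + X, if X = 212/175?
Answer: 1253737/175 ≈ 7164.2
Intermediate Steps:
z(K) = K² + 10*K (z(K) = (K² + 9*K) + K = K² + 10*K)
X = 212/175 (X = 212*(1/175) = 212/175 ≈ 1.2114)
(-208 + z((-5 - 4)²)) + X = (-208 + (-5 - 4)²*(10 + (-5 - 4)²)) + 212/175 = (-208 + (-9)²*(10 + (-9)²)) + 212/175 = (-208 + 81*(10 + 81)) + 212/175 = (-208 + 81*91) + 212/175 = (-208 + 7371) + 212/175 = 7163 + 212/175 = 1253737/175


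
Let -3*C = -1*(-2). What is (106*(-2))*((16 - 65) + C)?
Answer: 31588/3 ≈ 10529.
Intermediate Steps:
C = -⅔ (C = -(-1)*(-2)/3 = -⅓*2 = -⅔ ≈ -0.66667)
(106*(-2))*((16 - 65) + C) = (106*(-2))*((16 - 65) - ⅔) = -212*(-49 - ⅔) = -212*(-149/3) = 31588/3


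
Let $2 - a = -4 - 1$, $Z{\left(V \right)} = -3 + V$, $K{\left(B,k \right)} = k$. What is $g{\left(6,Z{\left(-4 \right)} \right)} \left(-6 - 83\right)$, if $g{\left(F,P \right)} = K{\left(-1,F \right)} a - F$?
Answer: $-3204$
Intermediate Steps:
$a = 7$ ($a = 2 - \left(-4 - 1\right) = 2 - -5 = 2 + 5 = 7$)
$g{\left(F,P \right)} = 6 F$ ($g{\left(F,P \right)} = F 7 - F = 7 F - F = 6 F$)
$g{\left(6,Z{\left(-4 \right)} \right)} \left(-6 - 83\right) = 6 \cdot 6 \left(-6 - 83\right) = 36 \left(-89\right) = -3204$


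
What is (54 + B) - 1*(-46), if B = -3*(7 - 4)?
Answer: 91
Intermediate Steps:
B = -9 (B = -3*3 = -9)
(54 + B) - 1*(-46) = (54 - 9) - 1*(-46) = 45 + 46 = 91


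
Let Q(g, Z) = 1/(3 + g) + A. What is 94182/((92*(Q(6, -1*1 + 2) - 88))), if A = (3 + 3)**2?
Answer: -423819/21482 ≈ -19.729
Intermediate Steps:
A = 36 (A = 6**2 = 36)
Q(g, Z) = 36 + 1/(3 + g) (Q(g, Z) = 1/(3 + g) + 36 = 36 + 1/(3 + g))
94182/((92*(Q(6, -1*1 + 2) - 88))) = 94182/((92*((109 + 36*6)/(3 + 6) - 88))) = 94182/((92*((109 + 216)/9 - 88))) = 94182/((92*((1/9)*325 - 88))) = 94182/((92*(325/9 - 88))) = 94182/((92*(-467/9))) = 94182/(-42964/9) = 94182*(-9/42964) = -423819/21482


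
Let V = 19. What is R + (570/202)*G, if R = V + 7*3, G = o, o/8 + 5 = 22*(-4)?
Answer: -208000/101 ≈ -2059.4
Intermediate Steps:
o = -744 (o = -40 + 8*(22*(-4)) = -40 + 8*(-88) = -40 - 704 = -744)
G = -744
R = 40 (R = 19 + 7*3 = 19 + 21 = 40)
R + (570/202)*G = 40 + (570/202)*(-744) = 40 + (570*(1/202))*(-744) = 40 + (285/101)*(-744) = 40 - 212040/101 = -208000/101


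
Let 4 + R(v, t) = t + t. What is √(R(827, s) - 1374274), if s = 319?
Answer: 2*I*√343410 ≈ 1172.0*I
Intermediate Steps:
R(v, t) = -4 + 2*t (R(v, t) = -4 + (t + t) = -4 + 2*t)
√(R(827, s) - 1374274) = √((-4 + 2*319) - 1374274) = √((-4 + 638) - 1374274) = √(634 - 1374274) = √(-1373640) = 2*I*√343410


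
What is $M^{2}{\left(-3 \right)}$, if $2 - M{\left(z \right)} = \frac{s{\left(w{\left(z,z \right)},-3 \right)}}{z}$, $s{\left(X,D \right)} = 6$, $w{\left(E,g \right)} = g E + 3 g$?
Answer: $16$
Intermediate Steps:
$w{\left(E,g \right)} = 3 g + E g$ ($w{\left(E,g \right)} = E g + 3 g = 3 g + E g$)
$M{\left(z \right)} = 2 - \frac{6}{z}$
$M^{2}{\left(-3 \right)} = \left(2 - \frac{6}{-3}\right)^{2} = \left(2 - -2\right)^{2} = \left(2 + 2\right)^{2} = 4^{2} = 16$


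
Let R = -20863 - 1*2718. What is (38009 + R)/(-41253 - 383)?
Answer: -3607/10409 ≈ -0.34653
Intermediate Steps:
R = -23581 (R = -20863 - 2718 = -23581)
(38009 + R)/(-41253 - 383) = (38009 - 23581)/(-41253 - 383) = 14428/(-41636) = 14428*(-1/41636) = -3607/10409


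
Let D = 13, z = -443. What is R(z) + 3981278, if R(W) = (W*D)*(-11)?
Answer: 4044627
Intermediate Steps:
R(W) = -143*W (R(W) = (W*13)*(-11) = (13*W)*(-11) = -143*W)
R(z) + 3981278 = -143*(-443) + 3981278 = 63349 + 3981278 = 4044627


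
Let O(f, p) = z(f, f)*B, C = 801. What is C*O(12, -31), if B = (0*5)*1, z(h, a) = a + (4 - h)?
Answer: 0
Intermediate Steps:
z(h, a) = 4 + a - h
B = 0 (B = 0*1 = 0)
O(f, p) = 0 (O(f, p) = (4 + f - f)*0 = 4*0 = 0)
C*O(12, -31) = 801*0 = 0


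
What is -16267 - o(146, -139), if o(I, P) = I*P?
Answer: 4027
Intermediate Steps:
-16267 - o(146, -139) = -16267 - 146*(-139) = -16267 - 1*(-20294) = -16267 + 20294 = 4027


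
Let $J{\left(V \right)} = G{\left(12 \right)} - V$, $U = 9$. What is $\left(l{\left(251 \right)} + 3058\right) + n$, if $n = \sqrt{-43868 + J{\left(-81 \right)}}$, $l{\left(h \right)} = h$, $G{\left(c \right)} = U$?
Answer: $3309 + i \sqrt{43778} \approx 3309.0 + 209.23 i$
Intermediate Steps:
$G{\left(c \right)} = 9$
$J{\left(V \right)} = 9 - V$
$n = i \sqrt{43778}$ ($n = \sqrt{-43868 + \left(9 - -81\right)} = \sqrt{-43868 + \left(9 + 81\right)} = \sqrt{-43868 + 90} = \sqrt{-43778} = i \sqrt{43778} \approx 209.23 i$)
$\left(l{\left(251 \right)} + 3058\right) + n = \left(251 + 3058\right) + i \sqrt{43778} = 3309 + i \sqrt{43778}$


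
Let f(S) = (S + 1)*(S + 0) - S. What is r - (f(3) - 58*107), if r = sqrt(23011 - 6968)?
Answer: 6197 + sqrt(16043) ≈ 6323.7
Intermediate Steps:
f(S) = -S + S*(1 + S) (f(S) = (1 + S)*S - S = S*(1 + S) - S = -S + S*(1 + S))
r = sqrt(16043) ≈ 126.66
r - (f(3) - 58*107) = sqrt(16043) - (3**2 - 58*107) = sqrt(16043) - (9 - 6206) = sqrt(16043) - 1*(-6197) = sqrt(16043) + 6197 = 6197 + sqrt(16043)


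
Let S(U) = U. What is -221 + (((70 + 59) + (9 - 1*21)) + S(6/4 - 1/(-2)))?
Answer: -102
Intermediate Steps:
-221 + (((70 + 59) + (9 - 1*21)) + S(6/4 - 1/(-2))) = -221 + (((70 + 59) + (9 - 1*21)) + (6/4 - 1/(-2))) = -221 + ((129 + (9 - 21)) + (6*(¼) - 1*(-½))) = -221 + ((129 - 12) + (3/2 + ½)) = -221 + (117 + 2) = -221 + 119 = -102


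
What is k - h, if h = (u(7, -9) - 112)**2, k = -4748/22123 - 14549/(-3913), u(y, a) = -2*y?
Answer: -1374039150321/86567299 ≈ -15873.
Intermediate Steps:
k = 303288603/86567299 (k = -4748*1/22123 - 14549*(-1/3913) = -4748/22123 + 14549/3913 = 303288603/86567299 ≈ 3.5035)
h = 15876 (h = (-2*7 - 112)**2 = (-14 - 112)**2 = (-126)**2 = 15876)
k - h = 303288603/86567299 - 1*15876 = 303288603/86567299 - 15876 = -1374039150321/86567299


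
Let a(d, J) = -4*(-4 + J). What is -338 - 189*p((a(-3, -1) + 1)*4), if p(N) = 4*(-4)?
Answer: 2686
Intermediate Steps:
a(d, J) = 16 - 4*J
p(N) = -16
-338 - 189*p((a(-3, -1) + 1)*4) = -338 - 189*(-16) = -338 + 3024 = 2686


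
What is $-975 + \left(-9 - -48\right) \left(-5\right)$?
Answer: $-1170$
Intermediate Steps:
$-975 + \left(-9 - -48\right) \left(-5\right) = -975 + \left(-9 + 48\right) \left(-5\right) = -975 + 39 \left(-5\right) = -975 - 195 = -1170$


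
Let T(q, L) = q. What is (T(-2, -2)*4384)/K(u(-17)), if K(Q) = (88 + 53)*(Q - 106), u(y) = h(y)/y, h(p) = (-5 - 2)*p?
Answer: 8768/15933 ≈ 0.55030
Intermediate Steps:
h(p) = -7*p
u(y) = -7 (u(y) = (-7*y)/y = -7)
K(Q) = -14946 + 141*Q (K(Q) = 141*(-106 + Q) = -14946 + 141*Q)
(T(-2, -2)*4384)/K(u(-17)) = (-2*4384)/(-14946 + 141*(-7)) = -8768/(-14946 - 987) = -8768/(-15933) = -8768*(-1/15933) = 8768/15933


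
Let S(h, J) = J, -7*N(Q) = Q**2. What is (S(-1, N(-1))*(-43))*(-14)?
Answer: -86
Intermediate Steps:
N(Q) = -Q**2/7
(S(-1, N(-1))*(-43))*(-14) = (-1/7*(-1)**2*(-43))*(-14) = (-1/7*1*(-43))*(-14) = -1/7*(-43)*(-14) = (43/7)*(-14) = -86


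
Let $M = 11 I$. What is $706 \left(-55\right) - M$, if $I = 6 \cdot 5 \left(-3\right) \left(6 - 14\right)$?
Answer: $-46750$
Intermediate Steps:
$I = 720$ ($I = 30 \left(-3\right) \left(-8\right) = \left(-90\right) \left(-8\right) = 720$)
$M = 7920$ ($M = 11 \cdot 720 = 7920$)
$706 \left(-55\right) - M = 706 \left(-55\right) - 7920 = -38830 - 7920 = -46750$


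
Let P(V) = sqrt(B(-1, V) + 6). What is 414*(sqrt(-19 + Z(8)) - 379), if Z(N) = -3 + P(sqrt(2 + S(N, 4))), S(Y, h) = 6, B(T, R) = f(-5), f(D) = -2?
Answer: -156906 + 828*I*sqrt(5) ≈ -1.5691e+5 + 1851.5*I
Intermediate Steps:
B(T, R) = -2
P(V) = 2 (P(V) = sqrt(-2 + 6) = sqrt(4) = 2)
Z(N) = -1 (Z(N) = -3 + 2 = -1)
414*(sqrt(-19 + Z(8)) - 379) = 414*(sqrt(-19 - 1) - 379) = 414*(sqrt(-20) - 379) = 414*(2*I*sqrt(5) - 379) = 414*(-379 + 2*I*sqrt(5)) = -156906 + 828*I*sqrt(5)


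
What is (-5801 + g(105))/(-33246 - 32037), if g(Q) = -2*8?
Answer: 1939/21761 ≈ 0.089104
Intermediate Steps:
g(Q) = -16
(-5801 + g(105))/(-33246 - 32037) = (-5801 - 16)/(-33246 - 32037) = -5817/(-65283) = -5817*(-1/65283) = 1939/21761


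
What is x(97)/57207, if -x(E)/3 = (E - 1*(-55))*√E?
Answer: -152*√97/19069 ≈ -0.078506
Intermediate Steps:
x(E) = -3*√E*(55 + E) (x(E) = -3*(E - 1*(-55))*√E = -3*(E + 55)*√E = -3*(55 + E)*√E = -3*√E*(55 + E))
x(97)/57207 = (3*√97*(-55 - 1*97))/57207 = (3*√97*(-55 - 97))*(1/57207) = (3*√97*(-152))*(1/57207) = -456*√97*(1/57207) = -152*√97/19069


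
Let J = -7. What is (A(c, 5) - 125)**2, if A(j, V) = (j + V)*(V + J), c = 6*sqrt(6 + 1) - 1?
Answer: 18697 + 3192*sqrt(7) ≈ 27142.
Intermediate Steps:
c = -1 + 6*sqrt(7) (c = 6*sqrt(7) - 1 = -1 + 6*sqrt(7) ≈ 14.875)
A(j, V) = (-7 + V)*(V + j) (A(j, V) = (j + V)*(V - 7) = (V + j)*(-7 + V) = (-7 + V)*(V + j))
(A(c, 5) - 125)**2 = ((5**2 - 7*5 - 7*(-1 + 6*sqrt(7)) + 5*(-1 + 6*sqrt(7))) - 125)**2 = ((25 - 35 + (7 - 42*sqrt(7)) + (-5 + 30*sqrt(7))) - 125)**2 = ((-8 - 12*sqrt(7)) - 125)**2 = (-133 - 12*sqrt(7))**2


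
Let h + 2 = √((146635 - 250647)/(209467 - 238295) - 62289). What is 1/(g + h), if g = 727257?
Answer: 1048265357/762356311983199 - 2*I*√808789034935/3811781559915995 ≈ 1.375e-6 - 4.7187e-10*I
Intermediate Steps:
h = -2 + 2*I*√808789034935/7207 (h = -2 + √((146635 - 250647)/(209467 - 238295) - 62289) = -2 + √(-104012/(-28828) - 62289) = -2 + √(-104012*(-1/28828) - 62289) = -2 + √(26003/7207 - 62289) = -2 + √(-448890820/7207) = -2 + 2*I*√808789034935/7207 ≈ -2.0 + 249.57*I)
1/(g + h) = 1/(727257 + (-2 + 2*I*√808789034935/7207)) = 1/(727255 + 2*I*√808789034935/7207)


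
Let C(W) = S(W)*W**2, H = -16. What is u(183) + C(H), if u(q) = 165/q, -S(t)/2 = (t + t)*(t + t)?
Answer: -31981513/61 ≈ -5.2429e+5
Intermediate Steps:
S(t) = -8*t**2 (S(t) = -2*(t + t)*(t + t) = -2*2*t*2*t = -8*t**2)
C(W) = -8*W**4 (C(W) = (-8*W**2)*W**2 = -8*W**4)
u(183) + C(H) = 165/183 - 8*(-16)**4 = 165*(1/183) - 8*65536 = 55/61 - 524288 = -31981513/61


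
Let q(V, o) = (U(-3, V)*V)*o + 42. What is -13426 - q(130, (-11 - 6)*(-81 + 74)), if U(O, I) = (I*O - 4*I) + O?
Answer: 14110642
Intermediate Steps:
U(O, I) = O - 4*I + I*O (U(O, I) = (-4*I + I*O) + O = O - 4*I + I*O)
q(V, o) = 42 + V*o*(-3 - 7*V) (q(V, o) = ((-3 - 4*V + V*(-3))*V)*o + 42 = ((-3 - 4*V - 3*V)*V)*o + 42 = ((-3 - 7*V)*V)*o + 42 = (V*(-3 - 7*V))*o + 42 = V*o*(-3 - 7*V) + 42 = 42 + V*o*(-3 - 7*V))
-13426 - q(130, (-11 - 6)*(-81 + 74)) = -13426 - (42 - 1*130*(-11 - 6)*(-81 + 74)*(3 + 7*130)) = -13426 - (42 - 1*130*(-17*(-7))*(3 + 910)) = -13426 - (42 - 1*130*119*913) = -13426 - (42 - 14124110) = -13426 - 1*(-14124068) = -13426 + 14124068 = 14110642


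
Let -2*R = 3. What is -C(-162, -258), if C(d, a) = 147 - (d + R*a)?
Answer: 78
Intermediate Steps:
R = -3/2 (R = -½*3 = -3/2 ≈ -1.5000)
C(d, a) = 147 - d + 3*a/2 (C(d, a) = 147 - (d - 3*a/2) = 147 + (-d + 3*a/2) = 147 - d + 3*a/2)
-C(-162, -258) = -(147 - 1*(-162) + (3/2)*(-258)) = -(147 + 162 - 387) = -1*(-78) = 78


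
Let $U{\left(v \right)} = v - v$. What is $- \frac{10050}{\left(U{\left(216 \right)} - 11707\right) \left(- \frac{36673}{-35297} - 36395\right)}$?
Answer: $- \frac{59122475}{2506464099149} \approx -2.3588 \cdot 10^{-5}$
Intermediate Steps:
$U{\left(v \right)} = 0$
$- \frac{10050}{\left(U{\left(216 \right)} - 11707\right) \left(- \frac{36673}{-35297} - 36395\right)} = - \frac{10050}{\left(0 - 11707\right) \left(- \frac{36673}{-35297} - 36395\right)} = - \frac{10050}{\left(-11707\right) \left(\left(-36673\right) \left(- \frac{1}{35297}\right) - 36395\right)} = - \frac{10050}{\left(-11707\right) \left(\frac{36673}{35297} - 36395\right)} = - \frac{10050}{\left(-11707\right) \left(- \frac{1284597642}{35297}\right)} = - \frac{10050}{\frac{15038784594894}{35297}} = \left(-10050\right) \frac{35297}{15038784594894} = - \frac{59122475}{2506464099149}$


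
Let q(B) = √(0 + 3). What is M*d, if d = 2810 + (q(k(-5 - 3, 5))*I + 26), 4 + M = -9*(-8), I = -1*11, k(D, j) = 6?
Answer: 192848 - 748*√3 ≈ 1.9155e+5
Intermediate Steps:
I = -11
M = 68 (M = -4 - 9*(-8) = -4 + 72 = 68)
q(B) = √3
d = 2836 - 11*√3 (d = 2810 + (√3*(-11) + 26) = 2810 + (-11*√3 + 26) = 2810 + (26 - 11*√3) = 2836 - 11*√3 ≈ 2816.9)
M*d = 68*(2836 - 11*√3) = 192848 - 748*√3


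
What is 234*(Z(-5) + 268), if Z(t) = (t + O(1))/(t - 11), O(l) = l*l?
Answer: 125541/2 ≈ 62771.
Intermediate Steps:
O(l) = l²
Z(t) = (1 + t)/(-11 + t) (Z(t) = (t + 1²)/(t - 11) = (t + 1)/(-11 + t) = (1 + t)/(-11 + t))
234*(Z(-5) + 268) = 234*((1 - 5)/(-11 - 5) + 268) = 234*(-4/(-16) + 268) = 234*(-1/16*(-4) + 268) = 234*(¼ + 268) = 234*(1073/4) = 125541/2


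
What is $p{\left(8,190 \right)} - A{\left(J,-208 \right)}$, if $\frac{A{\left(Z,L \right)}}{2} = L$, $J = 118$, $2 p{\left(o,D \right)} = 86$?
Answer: $459$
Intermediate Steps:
$p{\left(o,D \right)} = 43$ ($p{\left(o,D \right)} = \frac{1}{2} \cdot 86 = 43$)
$A{\left(Z,L \right)} = 2 L$
$p{\left(8,190 \right)} - A{\left(J,-208 \right)} = 43 - 2 \left(-208\right) = 43 - -416 = 43 + 416 = 459$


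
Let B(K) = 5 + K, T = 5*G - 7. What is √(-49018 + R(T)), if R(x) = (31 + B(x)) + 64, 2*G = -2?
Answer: I*√48930 ≈ 221.2*I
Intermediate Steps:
G = -1 (G = (½)*(-2) = -1)
T = -12 (T = 5*(-1) - 7 = -5 - 7 = -12)
R(x) = 100 + x (R(x) = (31 + (5 + x)) + 64 = (36 + x) + 64 = 100 + x)
√(-49018 + R(T)) = √(-49018 + (100 - 12)) = √(-49018 + 88) = √(-48930) = I*√48930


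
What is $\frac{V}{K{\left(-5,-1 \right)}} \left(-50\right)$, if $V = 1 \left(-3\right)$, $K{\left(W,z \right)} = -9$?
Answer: $- \frac{50}{3} \approx -16.667$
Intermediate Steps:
$V = -3$
$\frac{V}{K{\left(-5,-1 \right)}} \left(-50\right) = - \frac{3}{-9} \left(-50\right) = \left(-3\right) \left(- \frac{1}{9}\right) \left(-50\right) = \frac{1}{3} \left(-50\right) = - \frac{50}{3}$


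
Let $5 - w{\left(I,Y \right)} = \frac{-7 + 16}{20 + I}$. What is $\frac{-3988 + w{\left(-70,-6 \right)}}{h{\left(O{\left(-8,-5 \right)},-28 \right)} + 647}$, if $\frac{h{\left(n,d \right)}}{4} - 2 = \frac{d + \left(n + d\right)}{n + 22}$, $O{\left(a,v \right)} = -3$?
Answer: $- \frac{3783679}{610450} \approx -6.1982$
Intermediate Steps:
$h{\left(n,d \right)} = 8 + \frac{4 \left(n + 2 d\right)}{22 + n}$ ($h{\left(n,d \right)} = 8 + 4 \frac{d + \left(n + d\right)}{n + 22} = 8 + 4 \frac{d + \left(d + n\right)}{22 + n} = 8 + 4 \frac{n + 2 d}{22 + n} = 8 + \frac{4 \left(n + 2 d\right)}{22 + n}$)
$w{\left(I,Y \right)} = 5 - \frac{9}{20 + I}$ ($w{\left(I,Y \right)} = 5 - \frac{-7 + 16}{20 + I} = 5 - \frac{9}{20 + I}$)
$\frac{-3988 + w{\left(-70,-6 \right)}}{h{\left(O{\left(-8,-5 \right)},-28 \right)} + 647} = \frac{-3988 + \frac{91 + 5 \left(-70\right)}{20 - 70}}{\frac{4 \left(44 + 2 \left(-28\right) + 3 \left(-3\right)\right)}{22 - 3} + 647} = \frac{-3988 + \frac{91 - 350}{-50}}{\frac{4 \left(44 - 56 - 9\right)}{19} + 647} = \frac{-3988 - - \frac{259}{50}}{4 \cdot \frac{1}{19} \left(-21\right) + 647} = \frac{-3988 + \frac{259}{50}}{- \frac{84}{19} + 647} = - \frac{199141}{50 \cdot \frac{12209}{19}} = \left(- \frac{199141}{50}\right) \frac{19}{12209} = - \frac{3783679}{610450}$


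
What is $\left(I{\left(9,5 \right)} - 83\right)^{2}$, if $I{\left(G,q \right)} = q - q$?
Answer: $6889$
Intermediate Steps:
$I{\left(G,q \right)} = 0$
$\left(I{\left(9,5 \right)} - 83\right)^{2} = \left(0 - 83\right)^{2} = \left(-83\right)^{2} = 6889$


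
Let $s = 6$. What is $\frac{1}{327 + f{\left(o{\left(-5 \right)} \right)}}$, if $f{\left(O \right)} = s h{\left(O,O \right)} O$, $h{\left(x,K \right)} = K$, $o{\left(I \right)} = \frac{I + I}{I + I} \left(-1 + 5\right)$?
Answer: $\frac{1}{423} \approx 0.0023641$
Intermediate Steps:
$o{\left(I \right)} = 4$ ($o{\left(I \right)} = \frac{2 I}{2 I} 4 = 2 I \frac{1}{2 I} 4 = 1 \cdot 4 = 4$)
$f{\left(O \right)} = 6 O^{2}$ ($f{\left(O \right)} = 6 O O = 6 O^{2}$)
$\frac{1}{327 + f{\left(o{\left(-5 \right)} \right)}} = \frac{1}{327 + 6 \cdot 4^{2}} = \frac{1}{327 + 6 \cdot 16} = \frac{1}{327 + 96} = \frac{1}{423}$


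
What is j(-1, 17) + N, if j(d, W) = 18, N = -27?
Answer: -9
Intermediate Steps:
j(-1, 17) + N = 18 - 27 = -9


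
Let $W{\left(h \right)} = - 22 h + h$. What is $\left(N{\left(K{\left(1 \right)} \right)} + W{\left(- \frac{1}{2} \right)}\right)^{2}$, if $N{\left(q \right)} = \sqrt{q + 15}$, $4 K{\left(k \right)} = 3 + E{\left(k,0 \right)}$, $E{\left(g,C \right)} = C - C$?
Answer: $126 + \frac{63 \sqrt{7}}{2} \approx 209.34$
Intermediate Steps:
$E{\left(g,C \right)} = 0$
$W{\left(h \right)} = - 21 h$
$K{\left(k \right)} = \frac{3}{4}$ ($K{\left(k \right)} = \frac{3 + 0}{4} = \frac{1}{4} \cdot 3 = \frac{3}{4}$)
$N{\left(q \right)} = \sqrt{15 + q}$
$\left(N{\left(K{\left(1 \right)} \right)} + W{\left(- \frac{1}{2} \right)}\right)^{2} = \left(\sqrt{15 + \frac{3}{4}} - 21 \left(- \frac{1}{2}\right)\right)^{2} = \left(\sqrt{\frac{63}{4}} - 21 \left(\left(-1\right) \frac{1}{2}\right)\right)^{2} = \left(\frac{3 \sqrt{7}}{2} - - \frac{21}{2}\right)^{2} = \left(\frac{3 \sqrt{7}}{2} + \frac{21}{2}\right)^{2} = \left(\frac{21}{2} + \frac{3 \sqrt{7}}{2}\right)^{2}$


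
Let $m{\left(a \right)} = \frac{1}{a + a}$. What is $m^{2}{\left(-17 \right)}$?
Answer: $\frac{1}{1156} \approx 0.00086505$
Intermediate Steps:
$m{\left(a \right)} = \frac{1}{2 a}$
$m^{2}{\left(-17 \right)} = \left(\frac{1}{2 \left(-17\right)}\right)^{2} = \left(\frac{1}{2} \left(- \frac{1}{17}\right)\right)^{2} = \left(- \frac{1}{34}\right)^{2} = \frac{1}{1156}$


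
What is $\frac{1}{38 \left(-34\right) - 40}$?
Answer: $- \frac{1}{1332} \approx -0.00075075$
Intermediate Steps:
$\frac{1}{38 \left(-34\right) - 40} = \frac{1}{-1292 - 40} = \frac{1}{-1332} = - \frac{1}{1332}$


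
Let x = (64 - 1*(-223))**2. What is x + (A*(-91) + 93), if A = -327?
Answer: 112219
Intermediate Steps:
x = 82369 (x = (64 + 223)**2 = 287**2 = 82369)
x + (A*(-91) + 93) = 82369 + (-327*(-91) + 93) = 82369 + (29757 + 93) = 82369 + 29850 = 112219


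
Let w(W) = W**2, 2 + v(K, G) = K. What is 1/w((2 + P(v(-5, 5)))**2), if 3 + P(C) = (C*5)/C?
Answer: 1/256 ≈ 0.0039063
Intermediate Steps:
v(K, G) = -2 + K
P(C) = 2 (P(C) = -3 + (C*5)/C = -3 + (5*C)/C = -3 + 5 = 2)
1/w((2 + P(v(-5, 5)))**2) = 1/(((2 + 2)**2)**2) = 1/((4**2)**2) = 1/(16**2) = 1/256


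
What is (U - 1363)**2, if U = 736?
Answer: 393129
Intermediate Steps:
(U - 1363)**2 = (736 - 1363)**2 = (-627)**2 = 393129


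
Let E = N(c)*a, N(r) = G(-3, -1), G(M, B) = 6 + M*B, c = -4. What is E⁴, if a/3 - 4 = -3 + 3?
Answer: 136048896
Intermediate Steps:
G(M, B) = 6 + B*M
N(r) = 9 (N(r) = 6 - 1*(-3) = 6 + 3 = 9)
a = 12 (a = 12 + 3*(-3 + 3) = 12 + 3*0 = 12 + 0 = 12)
E = 108 (E = 9*12 = 108)
E⁴ = 108⁴ = 136048896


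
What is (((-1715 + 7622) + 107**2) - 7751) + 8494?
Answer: 18099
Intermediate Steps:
(((-1715 + 7622) + 107**2) - 7751) + 8494 = ((5907 + 11449) - 7751) + 8494 = (17356 - 7751) + 8494 = 9605 + 8494 = 18099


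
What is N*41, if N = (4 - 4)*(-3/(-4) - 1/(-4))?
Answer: 0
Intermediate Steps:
N = 0 (N = 0*(-3*(-1/4) - 1*(-1/4)) = 0*(3/4 + 1/4) = 0*1 = 0)
N*41 = 0*41 = 0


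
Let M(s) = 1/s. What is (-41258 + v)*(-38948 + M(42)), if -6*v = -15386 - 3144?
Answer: 187315539835/126 ≈ 1.4866e+9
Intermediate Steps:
v = 9265/3 (v = -(-15386 - 3144)/6 = -⅙*(-18530) = 9265/3 ≈ 3088.3)
(-41258 + v)*(-38948 + M(42)) = (-41258 + 9265/3)*(-38948 + 1/42) = -114509*(-38948 + 1/42)/3 = -114509/3*(-1635815/42) = 187315539835/126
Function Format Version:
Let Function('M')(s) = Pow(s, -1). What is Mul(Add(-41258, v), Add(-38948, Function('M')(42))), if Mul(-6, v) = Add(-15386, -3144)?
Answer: Rational(187315539835, 126) ≈ 1.4866e+9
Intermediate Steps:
v = Rational(9265, 3) (v = Mul(Rational(-1, 6), Add(-15386, -3144)) = Mul(Rational(-1, 6), -18530) = Rational(9265, 3) ≈ 3088.3)
Mul(Add(-41258, v), Add(-38948, Function('M')(42))) = Mul(Add(-41258, Rational(9265, 3)), Add(-38948, Pow(42, -1))) = Mul(Rational(-114509, 3), Add(-38948, Rational(1, 42))) = Mul(Rational(-114509, 3), Rational(-1635815, 42)) = Rational(187315539835, 126)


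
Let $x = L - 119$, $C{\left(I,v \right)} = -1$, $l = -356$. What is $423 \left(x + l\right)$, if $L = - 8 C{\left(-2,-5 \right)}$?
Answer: $-197541$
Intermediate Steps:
$L = 8$ ($L = \left(-8\right) \left(-1\right) = 8$)
$x = -111$ ($x = 8 - 119 = -111$)
$423 \left(x + l\right) = 423 \left(-111 - 356\right) = 423 \left(-467\right) = -197541$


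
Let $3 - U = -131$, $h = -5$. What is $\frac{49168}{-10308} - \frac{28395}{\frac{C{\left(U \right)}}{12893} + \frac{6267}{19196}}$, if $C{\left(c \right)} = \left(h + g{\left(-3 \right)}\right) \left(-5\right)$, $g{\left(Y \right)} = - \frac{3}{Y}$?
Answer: $- \frac{18111104885922112}{209212072527} \approx -86568.0$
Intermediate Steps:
$U = 134$ ($U = 3 - -131 = 3 + 131 = 134$)
$C{\left(c \right)} = 20$ ($C{\left(c \right)} = \left(-5 - \frac{3}{-3}\right) \left(-5\right) = \left(-5 - -1\right) \left(-5\right) = \left(-5 + 1\right) \left(-5\right) = \left(-4\right) \left(-5\right) = 20$)
$\frac{49168}{-10308} - \frac{28395}{\frac{C{\left(U \right)}}{12893} + \frac{6267}{19196}} = \frac{49168}{-10308} - \frac{28395}{\frac{20}{12893} + \frac{6267}{19196}} = 49168 \left(- \frac{1}{10308}\right) - \frac{28395}{20 \cdot \frac{1}{12893} + 6267 \cdot \frac{1}{19196}} = - \frac{12292}{2577} - \frac{28395}{\frac{20}{12893} + \frac{6267}{19196}} = - \frac{12292}{2577} - \frac{28395}{\frac{81184351}{247494028}} = - \frac{12292}{2577} - \frac{7027592925060}{81184351} = - \frac{18111104885922112}{209212072527}$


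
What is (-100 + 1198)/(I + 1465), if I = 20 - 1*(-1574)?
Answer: 1098/3059 ≈ 0.35894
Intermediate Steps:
I = 1594 (I = 20 + 1574 = 1594)
(-100 + 1198)/(I + 1465) = (-100 + 1198)/(1594 + 1465) = 1098/3059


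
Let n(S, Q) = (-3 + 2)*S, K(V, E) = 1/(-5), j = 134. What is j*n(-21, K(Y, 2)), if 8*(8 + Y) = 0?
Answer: 2814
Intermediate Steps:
Y = -8 (Y = -8 + (⅛)*0 = -8 + 0 = -8)
K(V, E) = -⅕
n(S, Q) = -S
j*n(-21, K(Y, 2)) = 134*(-1*(-21)) = 134*21 = 2814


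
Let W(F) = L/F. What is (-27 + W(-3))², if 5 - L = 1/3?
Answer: 66049/81 ≈ 815.42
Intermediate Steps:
L = 14/3 (L = 5 - 1/3 = 5 - 1*⅓ = 5 - ⅓ = 14/3 ≈ 4.6667)
W(F) = 14/(3*F)
(-27 + W(-3))² = (-27 + (14/3)/(-3))² = (-27 + (14/3)*(-⅓))² = (-27 - 14/9)² = (-257/9)² = 66049/81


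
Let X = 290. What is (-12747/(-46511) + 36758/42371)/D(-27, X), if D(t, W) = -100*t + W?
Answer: 449950895/1178489113438 ≈ 0.00038180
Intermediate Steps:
D(t, W) = W - 100*t
(-12747/(-46511) + 36758/42371)/D(-27, X) = (-12747/(-46511) + 36758/42371)/(290 - 100*(-27)) = (-12747*(-1/46511) + 36758*(1/42371))/(290 + 2700) = (12747/46511 + 36758/42371)/2990 = (2249754475/1970717581)*(1/2990) = 449950895/1178489113438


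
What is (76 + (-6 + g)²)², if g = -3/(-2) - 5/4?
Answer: 3045025/256 ≈ 11895.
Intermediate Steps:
g = ¼ (g = -3*(-½) - 5*¼ = 3/2 - 5/4 = ¼ ≈ 0.25000)
(76 + (-6 + g)²)² = (76 + (-6 + ¼)²)² = (76 + (-23/4)²)² = (76 + 529/16)² = (1745/16)² = 3045025/256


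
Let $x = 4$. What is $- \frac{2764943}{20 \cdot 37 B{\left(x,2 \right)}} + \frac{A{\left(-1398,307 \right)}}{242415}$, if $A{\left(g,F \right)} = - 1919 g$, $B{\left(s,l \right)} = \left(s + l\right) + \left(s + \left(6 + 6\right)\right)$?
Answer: $- \frac{41772552799}{263101080} \approx -158.77$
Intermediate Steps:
$B{\left(s,l \right)} = 12 + l + 2 s$ ($B{\left(s,l \right)} = \left(l + s\right) + \left(s + 12\right) = \left(l + s\right) + \left(12 + s\right) = 12 + l + 2 s$)
$- \frac{2764943}{20 \cdot 37 B{\left(x,2 \right)}} + \frac{A{\left(-1398,307 \right)}}{242415} = - \frac{2764943}{20 \cdot 37 \left(12 + 2 + 2 \cdot 4\right)} + \frac{\left(-1919\right) \left(-1398\right)}{242415} = - \frac{2764943}{740 \left(12 + 2 + 8\right)} + 2682762 \cdot \frac{1}{242415} = - \frac{2764943}{740 \cdot 22} + \frac{894254}{80805} = - \frac{2764943}{16280} + \frac{894254}{80805} = - \frac{41772552799}{263101080}$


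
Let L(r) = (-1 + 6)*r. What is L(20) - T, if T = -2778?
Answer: 2878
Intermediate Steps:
L(r) = 5*r
L(20) - T = 5*20 - 1*(-2778) = 100 + 2778 = 2878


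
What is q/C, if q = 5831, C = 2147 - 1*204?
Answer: 5831/1943 ≈ 3.0010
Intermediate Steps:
C = 1943 (C = 2147 - 204 = 1943)
q/C = 5831/1943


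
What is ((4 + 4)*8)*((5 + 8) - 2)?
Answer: 704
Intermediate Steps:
((4 + 4)*8)*((5 + 8) - 2) = (8*8)*(13 - 2) = 64*11 = 704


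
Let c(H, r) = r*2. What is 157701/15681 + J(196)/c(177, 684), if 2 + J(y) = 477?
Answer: 3915499/376344 ≈ 10.404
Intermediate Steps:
c(H, r) = 2*r
J(y) = 475 (J(y) = -2 + 477 = 475)
157701/15681 + J(196)/c(177, 684) = 157701/15681 + 475/((2*684)) = 157701*(1/15681) + 475/1368 = 52567/5227 + 475*(1/1368) = 52567/5227 + 25/72 = 3915499/376344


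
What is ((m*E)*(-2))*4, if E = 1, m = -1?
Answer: 8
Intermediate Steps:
((m*E)*(-2))*4 = (-1*1*(-2))*4 = -1*(-2)*4 = 2*4 = 8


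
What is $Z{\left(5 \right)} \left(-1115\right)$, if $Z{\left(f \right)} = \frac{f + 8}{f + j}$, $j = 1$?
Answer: $- \frac{14495}{6} \approx -2415.8$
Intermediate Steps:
$Z{\left(f \right)} = \frac{8 + f}{1 + f}$ ($Z{\left(f \right)} = \frac{f + 8}{f + 1} = \frac{8 + f}{1 + f}$)
$Z{\left(5 \right)} \left(-1115\right) = \frac{8 + 5}{1 + 5} \left(-1115\right) = \frac{1}{6} \cdot 13 \left(-1115\right) = \frac{13}{6} \left(-1115\right) = - \frac{14495}{6}$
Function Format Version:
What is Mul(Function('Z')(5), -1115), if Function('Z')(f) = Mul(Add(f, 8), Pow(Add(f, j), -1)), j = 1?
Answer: Rational(-14495, 6) ≈ -2415.8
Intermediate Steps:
Function('Z')(f) = Mul(Pow(Add(1, f), -1), Add(8, f)) (Function('Z')(f) = Mul(Add(f, 8), Pow(Add(f, 1), -1)) = Mul(Add(8, f), Pow(Add(1, f), -1)) = Mul(Pow(Add(1, f), -1), Add(8, f)))
Mul(Function('Z')(5), -1115) = Mul(Mul(Pow(Add(1, 5), -1), Add(8, 5)), -1115) = Mul(Mul(Pow(6, -1), 13), -1115) = Mul(Mul(Rational(1, 6), 13), -1115) = Mul(Rational(13, 6), -1115) = Rational(-14495, 6)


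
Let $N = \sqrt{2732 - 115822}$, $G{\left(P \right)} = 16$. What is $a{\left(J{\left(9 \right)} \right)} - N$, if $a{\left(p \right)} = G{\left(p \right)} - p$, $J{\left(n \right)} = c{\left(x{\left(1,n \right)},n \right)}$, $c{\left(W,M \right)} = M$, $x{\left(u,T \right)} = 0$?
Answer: $7 - i \sqrt{113090} \approx 7.0 - 336.29 i$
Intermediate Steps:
$J{\left(n \right)} = n$
$N = i \sqrt{113090}$ ($N = \sqrt{-113090} = i \sqrt{113090} \approx 336.29 i$)
$a{\left(p \right)} = 16 - p$
$a{\left(J{\left(9 \right)} \right)} - N = \left(16 - 9\right) - i \sqrt{113090} = 7 - i \sqrt{113090}$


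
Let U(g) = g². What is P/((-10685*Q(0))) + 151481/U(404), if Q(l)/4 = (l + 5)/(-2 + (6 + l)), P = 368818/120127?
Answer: 972112288799287/1047485192479600 ≈ 0.92804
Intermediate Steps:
P = 368818/120127 (P = 368818*(1/120127) = 368818/120127 ≈ 3.0702)
Q(l) = 4*(5 + l)/(4 + l) (Q(l) = 4*((l + 5)/(-2 + (6 + l))) = 4*((5 + l)/(4 + l)) = 4*(5 + l)/(4 + l))
P/((-10685*Q(0))) + 151481/U(404) = 368818/(120127*((-42740*(5 + 0)/(4 + 0)))) + 151481/(404²) = 368818/(120127*((-42740*5/4))) + 151481/163216 = 368818/(120127*((-42740*5/4))) + 151481*(1/163216) = 368818/(120127*((-10685*5))) + 151481/163216 = (368818/120127)/(-53425) + 151481/163216 = (368818/120127)*(-1/53425) + 151481/163216 = -368818/6417784975 + 151481/163216 = 972112288799287/1047485192479600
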